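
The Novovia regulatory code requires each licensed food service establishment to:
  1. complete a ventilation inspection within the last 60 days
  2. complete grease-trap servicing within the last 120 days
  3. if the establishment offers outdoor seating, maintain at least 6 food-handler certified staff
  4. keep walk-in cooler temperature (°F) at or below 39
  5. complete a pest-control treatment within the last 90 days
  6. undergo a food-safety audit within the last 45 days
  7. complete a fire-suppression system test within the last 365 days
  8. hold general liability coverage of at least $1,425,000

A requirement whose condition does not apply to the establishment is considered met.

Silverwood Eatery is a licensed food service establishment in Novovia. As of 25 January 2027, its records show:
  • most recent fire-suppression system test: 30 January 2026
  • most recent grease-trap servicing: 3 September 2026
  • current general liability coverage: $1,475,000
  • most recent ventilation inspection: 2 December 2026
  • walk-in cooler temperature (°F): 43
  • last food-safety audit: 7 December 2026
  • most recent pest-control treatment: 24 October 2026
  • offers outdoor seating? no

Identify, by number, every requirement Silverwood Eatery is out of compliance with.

1. ventilation inspection 54 days ago vs limit 60 → met
2. grease-trap servicing 144 days ago vs limit 120 → not met
3. condition 'offers outdoor seating' does not hold → requirement n/a → met
4. walk-in cooler temperature (°F) 43 > 39 → not met
5. pest-control treatment 93 days ago vs limit 90 → not met
6. food-safety audit 49 days ago vs limit 45 → not met
7. fire-suppression system test 360 days ago vs limit 365 → met
8. general liability coverage $1,475,000 ≥ $1,425,000 → met
Not met: 2, 4, 5, 6

2, 4, 5, 6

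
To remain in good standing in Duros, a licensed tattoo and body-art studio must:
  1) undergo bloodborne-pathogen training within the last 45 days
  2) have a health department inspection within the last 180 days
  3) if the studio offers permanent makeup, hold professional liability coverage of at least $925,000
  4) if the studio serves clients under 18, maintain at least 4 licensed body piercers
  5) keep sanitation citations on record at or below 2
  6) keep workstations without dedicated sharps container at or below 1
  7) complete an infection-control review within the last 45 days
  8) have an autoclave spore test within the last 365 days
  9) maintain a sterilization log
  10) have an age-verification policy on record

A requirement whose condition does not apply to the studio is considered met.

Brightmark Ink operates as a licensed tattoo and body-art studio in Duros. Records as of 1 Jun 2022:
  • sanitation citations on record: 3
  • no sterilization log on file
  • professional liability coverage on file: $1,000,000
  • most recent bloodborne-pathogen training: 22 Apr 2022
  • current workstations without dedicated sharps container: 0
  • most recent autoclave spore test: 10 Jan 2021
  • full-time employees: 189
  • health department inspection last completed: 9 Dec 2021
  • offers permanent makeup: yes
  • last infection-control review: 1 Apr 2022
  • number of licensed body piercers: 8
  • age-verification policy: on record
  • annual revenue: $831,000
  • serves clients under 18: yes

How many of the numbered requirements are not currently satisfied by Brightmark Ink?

1. bloodborne-pathogen training 40 days ago vs limit 45 → met
2. health department inspection 174 days ago vs limit 180 → met
3. condition 'offers permanent makeup' holds; professional liability coverage $1,000,000 ≥ $925,000 → met
4. condition 'serves clients under 18' holds; licensed body piercers 8 ≥ 4 → met
5. sanitation citations on record 3 > 2 → not met
6. workstations without dedicated sharps container 0 ≤ 1 → met
7. infection-control review 61 days ago vs limit 45 → not met
8. autoclave spore test 507 days ago vs limit 365 → not met
9. sterilization log absent → not met
10. age-verification policy present → met
Not met: 4 of 10

4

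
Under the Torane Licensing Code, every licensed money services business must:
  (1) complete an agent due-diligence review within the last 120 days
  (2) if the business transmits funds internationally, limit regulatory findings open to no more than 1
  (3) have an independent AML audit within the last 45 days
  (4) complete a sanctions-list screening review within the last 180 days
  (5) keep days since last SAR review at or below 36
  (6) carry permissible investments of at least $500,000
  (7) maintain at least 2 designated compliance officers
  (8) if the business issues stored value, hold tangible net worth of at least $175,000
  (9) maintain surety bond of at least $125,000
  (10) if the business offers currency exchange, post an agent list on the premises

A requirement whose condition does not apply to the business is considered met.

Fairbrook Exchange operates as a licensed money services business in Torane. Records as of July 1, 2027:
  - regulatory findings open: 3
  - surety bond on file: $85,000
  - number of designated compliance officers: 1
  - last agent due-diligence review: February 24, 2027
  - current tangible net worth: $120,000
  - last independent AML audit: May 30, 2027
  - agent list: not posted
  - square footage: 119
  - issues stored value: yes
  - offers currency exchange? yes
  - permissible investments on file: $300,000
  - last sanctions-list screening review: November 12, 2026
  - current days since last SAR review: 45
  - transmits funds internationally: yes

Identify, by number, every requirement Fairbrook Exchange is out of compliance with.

1. agent due-diligence review 127 days ago vs limit 120 → not met
2. condition 'transmits funds internationally' holds; regulatory findings open 3 > 1 → not met
3. independent AML audit 32 days ago vs limit 45 → met
4. sanctions-list screening review 231 days ago vs limit 180 → not met
5. days since last SAR review 45 > 36 → not met
6. permissible investments $300,000 < $500,000 → not met
7. designated compliance officers 1 < 2 → not met
8. condition 'issues stored value' holds; tangible net worth $120,000 < $175,000 → not met
9. surety bond $85,000 < $125,000 → not met
10. condition 'offers currency exchange' holds; agent list absent → not met
Not met: 1, 2, 4, 5, 6, 7, 8, 9, 10

1, 2, 4, 5, 6, 7, 8, 9, 10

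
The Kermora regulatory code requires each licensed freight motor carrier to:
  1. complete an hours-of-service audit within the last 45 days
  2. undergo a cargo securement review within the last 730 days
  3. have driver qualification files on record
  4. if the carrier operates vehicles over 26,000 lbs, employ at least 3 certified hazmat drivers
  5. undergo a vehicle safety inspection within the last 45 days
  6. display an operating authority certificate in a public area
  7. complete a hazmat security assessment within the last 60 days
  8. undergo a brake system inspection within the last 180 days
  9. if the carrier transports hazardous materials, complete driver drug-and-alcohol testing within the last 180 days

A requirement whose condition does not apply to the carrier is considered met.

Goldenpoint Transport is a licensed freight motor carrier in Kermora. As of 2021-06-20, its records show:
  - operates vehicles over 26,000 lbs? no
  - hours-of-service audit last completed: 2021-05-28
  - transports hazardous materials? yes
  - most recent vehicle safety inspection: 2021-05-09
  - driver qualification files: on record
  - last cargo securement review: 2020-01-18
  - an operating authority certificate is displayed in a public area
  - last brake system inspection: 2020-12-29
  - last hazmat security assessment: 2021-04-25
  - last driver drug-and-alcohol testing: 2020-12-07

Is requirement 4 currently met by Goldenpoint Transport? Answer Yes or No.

4. condition 'operates vehicles over 26,000 lbs' does not hold → requirement n/a → met

Yes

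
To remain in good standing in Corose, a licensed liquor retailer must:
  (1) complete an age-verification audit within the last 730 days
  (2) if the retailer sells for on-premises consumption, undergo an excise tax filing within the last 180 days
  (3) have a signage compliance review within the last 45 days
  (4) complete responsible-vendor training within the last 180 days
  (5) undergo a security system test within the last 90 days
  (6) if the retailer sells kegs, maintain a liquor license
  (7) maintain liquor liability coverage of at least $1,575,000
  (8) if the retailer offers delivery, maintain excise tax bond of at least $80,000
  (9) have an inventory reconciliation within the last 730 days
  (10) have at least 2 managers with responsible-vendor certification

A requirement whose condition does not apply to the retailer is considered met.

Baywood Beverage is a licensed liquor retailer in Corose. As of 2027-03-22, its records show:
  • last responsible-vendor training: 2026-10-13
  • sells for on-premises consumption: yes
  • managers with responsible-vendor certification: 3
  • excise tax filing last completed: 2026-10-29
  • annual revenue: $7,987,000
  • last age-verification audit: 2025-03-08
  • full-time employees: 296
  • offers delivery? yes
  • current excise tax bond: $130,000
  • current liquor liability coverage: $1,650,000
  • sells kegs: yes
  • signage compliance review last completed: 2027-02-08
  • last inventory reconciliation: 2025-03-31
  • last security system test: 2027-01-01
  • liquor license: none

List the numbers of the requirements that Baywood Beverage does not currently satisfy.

1, 6

1. age-verification audit 744 days ago vs limit 730 → not met
2. condition 'sells for on-premises consumption' holds; excise tax filing 144 days ago vs limit 180 → met
3. signage compliance review 42 days ago vs limit 45 → met
4. responsible-vendor training 160 days ago vs limit 180 → met
5. security system test 80 days ago vs limit 90 → met
6. condition 'sells kegs' holds; liquor license absent → not met
7. liquor liability coverage $1,650,000 ≥ $1,575,000 → met
8. condition 'offers delivery' holds; excise tax bond $130,000 ≥ $80,000 → met
9. inventory reconciliation 721 days ago vs limit 730 → met
10. managers with responsible-vendor certification 3 ≥ 2 → met
Not met: 1, 6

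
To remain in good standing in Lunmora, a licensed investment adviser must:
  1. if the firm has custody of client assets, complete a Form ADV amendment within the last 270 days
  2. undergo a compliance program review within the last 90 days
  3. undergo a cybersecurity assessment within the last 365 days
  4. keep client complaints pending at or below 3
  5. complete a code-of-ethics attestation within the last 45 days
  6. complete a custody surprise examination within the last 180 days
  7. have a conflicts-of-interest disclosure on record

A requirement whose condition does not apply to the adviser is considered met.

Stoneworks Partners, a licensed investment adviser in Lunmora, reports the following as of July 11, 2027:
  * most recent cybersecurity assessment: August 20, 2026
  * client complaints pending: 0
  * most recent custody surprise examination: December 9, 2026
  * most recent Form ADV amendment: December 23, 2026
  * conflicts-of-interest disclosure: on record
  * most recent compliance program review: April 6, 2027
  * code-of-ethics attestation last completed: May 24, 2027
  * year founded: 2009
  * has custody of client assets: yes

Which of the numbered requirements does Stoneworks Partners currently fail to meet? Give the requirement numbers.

2, 5, 6

1. condition 'has custody of client assets' holds; Form ADV amendment 200 days ago vs limit 270 → met
2. compliance program review 96 days ago vs limit 90 → not met
3. cybersecurity assessment 325 days ago vs limit 365 → met
4. client complaints pending 0 ≤ 3 → met
5. code-of-ethics attestation 48 days ago vs limit 45 → not met
6. custody surprise examination 214 days ago vs limit 180 → not met
7. conflicts-of-interest disclosure present → met
Not met: 2, 5, 6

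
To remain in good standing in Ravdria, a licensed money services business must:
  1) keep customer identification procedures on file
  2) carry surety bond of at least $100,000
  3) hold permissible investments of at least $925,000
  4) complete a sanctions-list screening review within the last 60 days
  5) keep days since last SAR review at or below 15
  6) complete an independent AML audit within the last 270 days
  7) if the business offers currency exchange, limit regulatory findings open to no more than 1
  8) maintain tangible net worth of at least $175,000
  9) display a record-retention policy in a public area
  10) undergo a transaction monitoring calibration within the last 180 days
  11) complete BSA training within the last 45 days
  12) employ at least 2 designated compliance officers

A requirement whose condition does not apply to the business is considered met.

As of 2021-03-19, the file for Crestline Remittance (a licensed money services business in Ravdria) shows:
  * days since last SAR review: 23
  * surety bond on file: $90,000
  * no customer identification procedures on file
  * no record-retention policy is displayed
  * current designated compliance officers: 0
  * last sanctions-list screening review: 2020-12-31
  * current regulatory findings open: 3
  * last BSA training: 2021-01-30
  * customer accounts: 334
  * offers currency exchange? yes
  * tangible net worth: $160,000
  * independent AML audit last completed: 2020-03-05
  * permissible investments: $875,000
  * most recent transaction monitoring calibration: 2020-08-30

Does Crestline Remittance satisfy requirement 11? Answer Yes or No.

11. BSA training 48 days ago vs limit 45 → not met

No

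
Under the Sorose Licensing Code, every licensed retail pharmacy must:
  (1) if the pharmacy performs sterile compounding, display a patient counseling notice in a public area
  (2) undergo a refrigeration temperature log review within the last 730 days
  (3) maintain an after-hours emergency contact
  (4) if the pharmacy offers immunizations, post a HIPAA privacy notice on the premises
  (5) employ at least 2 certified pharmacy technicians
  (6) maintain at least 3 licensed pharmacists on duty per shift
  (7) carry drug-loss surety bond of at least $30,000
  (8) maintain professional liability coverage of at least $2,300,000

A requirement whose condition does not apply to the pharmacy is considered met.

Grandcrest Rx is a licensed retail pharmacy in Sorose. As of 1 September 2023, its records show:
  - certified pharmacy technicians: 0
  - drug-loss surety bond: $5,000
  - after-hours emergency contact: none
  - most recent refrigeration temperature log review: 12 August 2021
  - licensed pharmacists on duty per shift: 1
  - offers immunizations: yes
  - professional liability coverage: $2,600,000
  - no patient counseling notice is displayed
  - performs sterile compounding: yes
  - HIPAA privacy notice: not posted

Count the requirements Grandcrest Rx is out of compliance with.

7

1. condition 'performs sterile compounding' holds; patient counseling notice absent → not met
2. refrigeration temperature log review 750 days ago vs limit 730 → not met
3. after-hours emergency contact absent → not met
4. condition 'offers immunizations' holds; HIPAA privacy notice absent → not met
5. certified pharmacy technicians 0 < 2 → not met
6. licensed pharmacists on duty per shift 1 < 3 → not met
7. drug-loss surety bond $5,000 < $30,000 → not met
8. professional liability coverage $2,600,000 ≥ $2,300,000 → met
Not met: 7 of 8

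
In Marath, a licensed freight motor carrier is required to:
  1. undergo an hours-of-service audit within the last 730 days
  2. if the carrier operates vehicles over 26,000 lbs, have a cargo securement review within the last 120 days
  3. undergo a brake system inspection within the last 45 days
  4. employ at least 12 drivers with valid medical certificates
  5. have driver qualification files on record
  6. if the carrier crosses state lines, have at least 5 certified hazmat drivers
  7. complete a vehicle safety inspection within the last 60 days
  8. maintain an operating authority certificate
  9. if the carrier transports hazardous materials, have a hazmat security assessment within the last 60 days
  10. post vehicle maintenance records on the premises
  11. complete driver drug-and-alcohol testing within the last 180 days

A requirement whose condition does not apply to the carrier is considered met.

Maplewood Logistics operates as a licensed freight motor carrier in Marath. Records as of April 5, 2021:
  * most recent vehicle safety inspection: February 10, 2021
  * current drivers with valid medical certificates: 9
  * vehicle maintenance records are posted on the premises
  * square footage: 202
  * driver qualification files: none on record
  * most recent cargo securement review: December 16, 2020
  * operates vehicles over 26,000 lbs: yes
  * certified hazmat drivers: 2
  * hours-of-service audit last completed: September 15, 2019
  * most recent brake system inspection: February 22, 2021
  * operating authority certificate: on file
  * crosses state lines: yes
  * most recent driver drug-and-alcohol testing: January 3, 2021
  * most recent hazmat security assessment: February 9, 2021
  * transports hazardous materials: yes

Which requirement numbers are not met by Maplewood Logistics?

1. hours-of-service audit 568 days ago vs limit 730 → met
2. condition 'operates vehicles over 26,000 lbs' holds; cargo securement review 110 days ago vs limit 120 → met
3. brake system inspection 42 days ago vs limit 45 → met
4. drivers with valid medical certificates 9 < 12 → not met
5. driver qualification files absent → not met
6. condition 'crosses state lines' holds; certified hazmat drivers 2 < 5 → not met
7. vehicle safety inspection 54 days ago vs limit 60 → met
8. operating authority certificate present → met
9. condition 'transports hazardous materials' holds; hazmat security assessment 55 days ago vs limit 60 → met
10. vehicle maintenance records present → met
11. driver drug-and-alcohol testing 92 days ago vs limit 180 → met
Not met: 4, 5, 6

4, 5, 6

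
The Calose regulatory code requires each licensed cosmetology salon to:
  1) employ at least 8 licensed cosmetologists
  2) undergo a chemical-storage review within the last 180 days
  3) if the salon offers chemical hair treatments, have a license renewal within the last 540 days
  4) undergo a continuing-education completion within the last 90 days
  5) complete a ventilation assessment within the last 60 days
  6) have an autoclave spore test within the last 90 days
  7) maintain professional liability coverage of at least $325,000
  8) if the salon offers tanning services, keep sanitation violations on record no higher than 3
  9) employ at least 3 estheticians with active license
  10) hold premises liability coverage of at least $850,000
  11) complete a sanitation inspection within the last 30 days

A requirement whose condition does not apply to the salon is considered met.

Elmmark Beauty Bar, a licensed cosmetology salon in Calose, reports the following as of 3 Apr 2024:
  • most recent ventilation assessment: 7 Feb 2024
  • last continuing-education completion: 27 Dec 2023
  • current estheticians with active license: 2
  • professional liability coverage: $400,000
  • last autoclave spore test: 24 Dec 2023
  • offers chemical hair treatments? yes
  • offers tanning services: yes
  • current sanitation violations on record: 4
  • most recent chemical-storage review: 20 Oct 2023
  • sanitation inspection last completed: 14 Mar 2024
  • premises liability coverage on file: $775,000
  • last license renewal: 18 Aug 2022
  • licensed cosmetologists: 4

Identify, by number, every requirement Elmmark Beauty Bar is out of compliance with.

1, 3, 4, 6, 8, 9, 10

1. licensed cosmetologists 4 < 8 → not met
2. chemical-storage review 166 days ago vs limit 180 → met
3. condition 'offers chemical hair treatments' holds; license renewal 594 days ago vs limit 540 → not met
4. continuing-education completion 98 days ago vs limit 90 → not met
5. ventilation assessment 56 days ago vs limit 60 → met
6. autoclave spore test 101 days ago vs limit 90 → not met
7. professional liability coverage $400,000 ≥ $325,000 → met
8. condition 'offers tanning services' holds; sanitation violations on record 4 > 3 → not met
9. estheticians with active license 2 < 3 → not met
10. premises liability coverage $775,000 < $850,000 → not met
11. sanitation inspection 20 days ago vs limit 30 → met
Not met: 1, 3, 4, 6, 8, 9, 10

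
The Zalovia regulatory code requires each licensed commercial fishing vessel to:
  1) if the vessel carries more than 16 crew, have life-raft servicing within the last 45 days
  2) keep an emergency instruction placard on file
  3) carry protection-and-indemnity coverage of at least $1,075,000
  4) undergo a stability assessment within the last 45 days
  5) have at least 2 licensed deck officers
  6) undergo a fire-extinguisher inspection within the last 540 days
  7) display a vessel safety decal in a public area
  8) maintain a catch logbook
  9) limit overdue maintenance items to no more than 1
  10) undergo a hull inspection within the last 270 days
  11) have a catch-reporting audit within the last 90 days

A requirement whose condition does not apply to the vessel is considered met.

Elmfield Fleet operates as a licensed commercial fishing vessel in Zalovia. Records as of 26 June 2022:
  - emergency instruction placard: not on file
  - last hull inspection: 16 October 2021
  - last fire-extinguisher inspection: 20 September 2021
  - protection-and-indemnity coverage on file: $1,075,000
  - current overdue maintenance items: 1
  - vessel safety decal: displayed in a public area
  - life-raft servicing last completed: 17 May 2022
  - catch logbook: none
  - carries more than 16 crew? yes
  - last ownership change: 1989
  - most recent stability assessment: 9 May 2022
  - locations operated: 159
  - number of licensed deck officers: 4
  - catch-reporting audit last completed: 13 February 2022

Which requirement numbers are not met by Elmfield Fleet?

1. condition 'carries more than 16 crew' holds; life-raft servicing 40 days ago vs limit 45 → met
2. emergency instruction placard absent → not met
3. protection-and-indemnity coverage $1,075,000 ≥ $1,075,000 → met
4. stability assessment 48 days ago vs limit 45 → not met
5. licensed deck officers 4 ≥ 2 → met
6. fire-extinguisher inspection 279 days ago vs limit 540 → met
7. vessel safety decal present → met
8. catch logbook absent → not met
9. overdue maintenance items 1 ≤ 1 → met
10. hull inspection 253 days ago vs limit 270 → met
11. catch-reporting audit 133 days ago vs limit 90 → not met
Not met: 2, 4, 8, 11

2, 4, 8, 11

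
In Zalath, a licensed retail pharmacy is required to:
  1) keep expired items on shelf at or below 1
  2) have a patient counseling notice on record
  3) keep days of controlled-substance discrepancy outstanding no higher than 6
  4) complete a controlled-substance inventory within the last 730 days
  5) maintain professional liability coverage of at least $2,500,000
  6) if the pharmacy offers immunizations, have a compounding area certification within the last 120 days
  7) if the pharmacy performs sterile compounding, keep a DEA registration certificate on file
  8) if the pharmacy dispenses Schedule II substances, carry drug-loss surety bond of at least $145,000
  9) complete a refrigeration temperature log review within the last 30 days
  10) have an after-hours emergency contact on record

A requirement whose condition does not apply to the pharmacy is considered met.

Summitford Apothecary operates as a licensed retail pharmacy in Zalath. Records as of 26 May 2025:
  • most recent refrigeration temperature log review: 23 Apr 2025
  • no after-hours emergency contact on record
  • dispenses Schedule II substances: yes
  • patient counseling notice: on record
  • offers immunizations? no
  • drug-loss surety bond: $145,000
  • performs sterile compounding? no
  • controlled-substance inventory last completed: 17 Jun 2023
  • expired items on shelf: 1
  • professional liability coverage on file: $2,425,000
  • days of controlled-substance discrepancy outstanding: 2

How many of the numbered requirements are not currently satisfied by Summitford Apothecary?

1. expired items on shelf 1 ≤ 1 → met
2. patient counseling notice present → met
3. days of controlled-substance discrepancy outstanding 2 ≤ 6 → met
4. controlled-substance inventory 709 days ago vs limit 730 → met
5. professional liability coverage $2,425,000 < $2,500,000 → not met
6. condition 'offers immunizations' does not hold → requirement n/a → met
7. condition 'performs sterile compounding' does not hold → requirement n/a → met
8. condition 'dispenses Schedule II substances' holds; drug-loss surety bond $145,000 ≥ $145,000 → met
9. refrigeration temperature log review 33 days ago vs limit 30 → not met
10. after-hours emergency contact absent → not met
Not met: 3 of 10

3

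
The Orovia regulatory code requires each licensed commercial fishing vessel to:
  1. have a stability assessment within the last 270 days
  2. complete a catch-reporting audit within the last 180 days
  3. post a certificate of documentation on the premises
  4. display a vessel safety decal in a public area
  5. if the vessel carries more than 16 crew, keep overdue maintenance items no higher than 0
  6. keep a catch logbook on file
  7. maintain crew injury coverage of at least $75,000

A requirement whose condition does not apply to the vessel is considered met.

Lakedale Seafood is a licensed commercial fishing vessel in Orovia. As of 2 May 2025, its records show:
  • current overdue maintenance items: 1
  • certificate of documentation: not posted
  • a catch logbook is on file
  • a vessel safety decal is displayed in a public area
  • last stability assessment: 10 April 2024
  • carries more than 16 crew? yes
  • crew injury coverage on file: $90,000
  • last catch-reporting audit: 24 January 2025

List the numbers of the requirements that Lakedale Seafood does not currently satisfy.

1, 3, 5

1. stability assessment 387 days ago vs limit 270 → not met
2. catch-reporting audit 98 days ago vs limit 180 → met
3. certificate of documentation absent → not met
4. vessel safety decal present → met
5. condition 'carries more than 16 crew' holds; overdue maintenance items 1 > 0 → not met
6. catch logbook present → met
7. crew injury coverage $90,000 ≥ $75,000 → met
Not met: 1, 3, 5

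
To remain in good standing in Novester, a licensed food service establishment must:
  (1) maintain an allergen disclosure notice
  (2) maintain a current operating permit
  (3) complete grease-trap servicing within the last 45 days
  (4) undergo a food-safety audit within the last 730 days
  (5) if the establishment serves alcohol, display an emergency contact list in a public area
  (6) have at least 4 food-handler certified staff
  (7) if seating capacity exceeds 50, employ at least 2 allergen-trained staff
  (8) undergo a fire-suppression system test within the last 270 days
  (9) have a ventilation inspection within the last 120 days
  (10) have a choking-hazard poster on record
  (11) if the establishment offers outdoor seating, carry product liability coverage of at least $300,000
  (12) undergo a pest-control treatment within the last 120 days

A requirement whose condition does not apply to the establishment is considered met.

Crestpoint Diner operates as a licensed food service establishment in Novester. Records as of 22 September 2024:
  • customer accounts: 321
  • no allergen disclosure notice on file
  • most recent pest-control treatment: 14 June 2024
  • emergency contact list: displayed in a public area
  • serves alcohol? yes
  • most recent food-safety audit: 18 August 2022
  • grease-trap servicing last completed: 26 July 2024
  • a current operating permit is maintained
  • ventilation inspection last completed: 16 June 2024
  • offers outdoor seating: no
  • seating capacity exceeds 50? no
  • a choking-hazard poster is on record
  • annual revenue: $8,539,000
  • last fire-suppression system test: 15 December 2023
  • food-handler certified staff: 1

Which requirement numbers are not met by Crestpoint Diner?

1. allergen disclosure notice absent → not met
2. current operating permit present → met
3. grease-trap servicing 58 days ago vs limit 45 → not met
4. food-safety audit 766 days ago vs limit 730 → not met
5. condition 'serves alcohol' holds; emergency contact list present → met
6. food-handler certified staff 1 < 4 → not met
7. condition 'seating capacity exceeds 50' does not hold → requirement n/a → met
8. fire-suppression system test 282 days ago vs limit 270 → not met
9. ventilation inspection 98 days ago vs limit 120 → met
10. choking-hazard poster present → met
11. condition 'offers outdoor seating' does not hold → requirement n/a → met
12. pest-control treatment 100 days ago vs limit 120 → met
Not met: 1, 3, 4, 6, 8

1, 3, 4, 6, 8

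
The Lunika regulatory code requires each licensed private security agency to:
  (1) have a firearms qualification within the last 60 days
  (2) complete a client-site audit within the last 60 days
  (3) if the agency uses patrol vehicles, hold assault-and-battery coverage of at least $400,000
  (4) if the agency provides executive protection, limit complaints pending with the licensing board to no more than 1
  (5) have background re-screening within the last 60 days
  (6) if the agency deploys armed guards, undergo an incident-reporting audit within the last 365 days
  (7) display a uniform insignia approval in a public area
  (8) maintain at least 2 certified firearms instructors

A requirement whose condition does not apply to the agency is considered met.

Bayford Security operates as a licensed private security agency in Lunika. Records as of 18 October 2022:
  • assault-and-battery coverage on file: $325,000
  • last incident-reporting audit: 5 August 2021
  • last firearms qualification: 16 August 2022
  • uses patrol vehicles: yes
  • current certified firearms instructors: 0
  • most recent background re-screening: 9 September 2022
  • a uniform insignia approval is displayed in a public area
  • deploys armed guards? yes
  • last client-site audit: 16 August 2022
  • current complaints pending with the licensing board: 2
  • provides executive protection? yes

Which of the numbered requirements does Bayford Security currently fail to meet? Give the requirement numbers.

1. firearms qualification 63 days ago vs limit 60 → not met
2. client-site audit 63 days ago vs limit 60 → not met
3. condition 'uses patrol vehicles' holds; assault-and-battery coverage $325,000 < $400,000 → not met
4. condition 'provides executive protection' holds; complaints pending with the licensing board 2 > 1 → not met
5. background re-screening 39 days ago vs limit 60 → met
6. condition 'deploys armed guards' holds; incident-reporting audit 439 days ago vs limit 365 → not met
7. uniform insignia approval present → met
8. certified firearms instructors 0 < 2 → not met
Not met: 1, 2, 3, 4, 6, 8

1, 2, 3, 4, 6, 8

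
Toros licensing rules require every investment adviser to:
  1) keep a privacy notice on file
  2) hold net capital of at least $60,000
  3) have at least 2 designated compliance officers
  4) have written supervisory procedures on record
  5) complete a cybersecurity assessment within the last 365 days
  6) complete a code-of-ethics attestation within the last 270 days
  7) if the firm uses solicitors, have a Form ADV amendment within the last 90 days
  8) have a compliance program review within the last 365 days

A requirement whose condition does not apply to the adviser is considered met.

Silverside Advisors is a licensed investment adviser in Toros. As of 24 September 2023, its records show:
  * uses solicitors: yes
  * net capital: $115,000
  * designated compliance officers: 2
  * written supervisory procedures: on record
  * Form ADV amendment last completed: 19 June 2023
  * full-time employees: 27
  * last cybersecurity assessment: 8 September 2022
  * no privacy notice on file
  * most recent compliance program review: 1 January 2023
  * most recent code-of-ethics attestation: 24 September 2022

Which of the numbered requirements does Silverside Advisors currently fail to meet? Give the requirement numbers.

1. privacy notice absent → not met
2. net capital $115,000 ≥ $60,000 → met
3. designated compliance officers 2 ≥ 2 → met
4. written supervisory procedures present → met
5. cybersecurity assessment 381 days ago vs limit 365 → not met
6. code-of-ethics attestation 365 days ago vs limit 270 → not met
7. condition 'uses solicitors' holds; Form ADV amendment 97 days ago vs limit 90 → not met
8. compliance program review 266 days ago vs limit 365 → met
Not met: 1, 5, 6, 7

1, 5, 6, 7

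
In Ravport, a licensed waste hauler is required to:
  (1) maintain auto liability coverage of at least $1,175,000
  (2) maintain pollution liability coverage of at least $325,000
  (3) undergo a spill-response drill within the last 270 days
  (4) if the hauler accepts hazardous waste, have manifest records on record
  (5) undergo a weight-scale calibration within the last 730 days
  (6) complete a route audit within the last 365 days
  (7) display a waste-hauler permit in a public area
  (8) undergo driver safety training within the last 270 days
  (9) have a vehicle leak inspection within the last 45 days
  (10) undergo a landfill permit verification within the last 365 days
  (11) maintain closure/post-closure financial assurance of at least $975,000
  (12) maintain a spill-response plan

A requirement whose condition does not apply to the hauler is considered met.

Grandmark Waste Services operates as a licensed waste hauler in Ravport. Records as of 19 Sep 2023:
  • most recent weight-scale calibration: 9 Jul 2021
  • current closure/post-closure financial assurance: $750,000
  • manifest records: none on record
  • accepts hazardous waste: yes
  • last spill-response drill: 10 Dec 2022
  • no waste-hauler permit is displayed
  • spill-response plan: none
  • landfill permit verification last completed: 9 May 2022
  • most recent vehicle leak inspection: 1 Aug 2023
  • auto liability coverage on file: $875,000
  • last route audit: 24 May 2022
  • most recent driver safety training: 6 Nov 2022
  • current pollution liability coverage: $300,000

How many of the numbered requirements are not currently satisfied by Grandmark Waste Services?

12

1. auto liability coverage $875,000 < $1,175,000 → not met
2. pollution liability coverage $300,000 < $325,000 → not met
3. spill-response drill 283 days ago vs limit 270 → not met
4. condition 'accepts hazardous waste' holds; manifest records absent → not met
5. weight-scale calibration 802 days ago vs limit 730 → not met
6. route audit 483 days ago vs limit 365 → not met
7. waste-hauler permit absent → not met
8. driver safety training 317 days ago vs limit 270 → not met
9. vehicle leak inspection 49 days ago vs limit 45 → not met
10. landfill permit verification 498 days ago vs limit 365 → not met
11. closure/post-closure financial assurance $750,000 < $975,000 → not met
12. spill-response plan absent → not met
Not met: 12 of 12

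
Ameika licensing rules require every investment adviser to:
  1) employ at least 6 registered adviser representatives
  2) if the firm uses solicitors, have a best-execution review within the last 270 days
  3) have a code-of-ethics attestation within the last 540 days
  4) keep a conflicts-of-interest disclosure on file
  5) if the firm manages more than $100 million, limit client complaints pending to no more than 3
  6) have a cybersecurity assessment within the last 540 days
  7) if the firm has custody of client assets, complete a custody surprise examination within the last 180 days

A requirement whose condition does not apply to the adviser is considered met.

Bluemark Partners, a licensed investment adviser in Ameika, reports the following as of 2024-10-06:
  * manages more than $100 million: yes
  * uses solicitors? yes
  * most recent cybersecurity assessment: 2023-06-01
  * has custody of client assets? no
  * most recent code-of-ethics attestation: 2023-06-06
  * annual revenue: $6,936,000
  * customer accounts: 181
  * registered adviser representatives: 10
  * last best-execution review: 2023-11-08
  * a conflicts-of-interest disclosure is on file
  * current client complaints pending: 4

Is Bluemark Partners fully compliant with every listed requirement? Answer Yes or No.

No

1. registered adviser representatives 10 ≥ 6 → met
2. condition 'uses solicitors' holds; best-execution review 333 days ago vs limit 270 → not met
3. code-of-ethics attestation 488 days ago vs limit 540 → met
4. conflicts-of-interest disclosure present → met
5. condition 'manages more than $100 million' holds; client complaints pending 4 > 3 → not met
6. cybersecurity assessment 493 days ago vs limit 540 → met
7. condition 'has custody of client assets' does not hold → requirement n/a → met
Not met: 2, 5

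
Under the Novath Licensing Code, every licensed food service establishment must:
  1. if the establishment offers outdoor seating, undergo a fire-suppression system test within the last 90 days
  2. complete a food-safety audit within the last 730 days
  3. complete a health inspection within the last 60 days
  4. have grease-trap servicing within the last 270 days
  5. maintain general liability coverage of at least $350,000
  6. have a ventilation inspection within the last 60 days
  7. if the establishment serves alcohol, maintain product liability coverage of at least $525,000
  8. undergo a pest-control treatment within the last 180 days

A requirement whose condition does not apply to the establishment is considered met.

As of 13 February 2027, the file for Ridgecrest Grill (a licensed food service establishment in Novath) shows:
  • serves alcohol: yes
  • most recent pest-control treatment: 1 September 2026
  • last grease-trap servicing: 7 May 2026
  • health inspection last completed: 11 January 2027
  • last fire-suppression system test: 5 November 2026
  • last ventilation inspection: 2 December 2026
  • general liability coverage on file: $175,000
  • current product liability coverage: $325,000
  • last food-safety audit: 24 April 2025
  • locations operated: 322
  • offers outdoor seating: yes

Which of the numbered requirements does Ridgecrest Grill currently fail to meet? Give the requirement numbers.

1. condition 'offers outdoor seating' holds; fire-suppression system test 100 days ago vs limit 90 → not met
2. food-safety audit 660 days ago vs limit 730 → met
3. health inspection 33 days ago vs limit 60 → met
4. grease-trap servicing 282 days ago vs limit 270 → not met
5. general liability coverage $175,000 < $350,000 → not met
6. ventilation inspection 73 days ago vs limit 60 → not met
7. condition 'serves alcohol' holds; product liability coverage $325,000 < $525,000 → not met
8. pest-control treatment 165 days ago vs limit 180 → met
Not met: 1, 4, 5, 6, 7

1, 4, 5, 6, 7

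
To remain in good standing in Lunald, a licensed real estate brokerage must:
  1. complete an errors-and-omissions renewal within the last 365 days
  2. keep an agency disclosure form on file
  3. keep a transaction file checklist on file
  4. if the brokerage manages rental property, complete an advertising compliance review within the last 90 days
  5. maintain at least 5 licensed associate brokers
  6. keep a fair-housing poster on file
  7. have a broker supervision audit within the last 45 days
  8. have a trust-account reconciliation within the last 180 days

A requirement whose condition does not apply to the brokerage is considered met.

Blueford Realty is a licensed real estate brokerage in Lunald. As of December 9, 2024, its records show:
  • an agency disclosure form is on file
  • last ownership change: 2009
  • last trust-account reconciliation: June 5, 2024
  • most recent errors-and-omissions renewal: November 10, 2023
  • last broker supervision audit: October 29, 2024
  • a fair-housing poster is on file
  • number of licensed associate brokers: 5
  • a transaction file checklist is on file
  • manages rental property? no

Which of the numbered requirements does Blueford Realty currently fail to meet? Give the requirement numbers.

1, 8

1. errors-and-omissions renewal 395 days ago vs limit 365 → not met
2. agency disclosure form present → met
3. transaction file checklist present → met
4. condition 'manages rental property' does not hold → requirement n/a → met
5. licensed associate brokers 5 ≥ 5 → met
6. fair-housing poster present → met
7. broker supervision audit 41 days ago vs limit 45 → met
8. trust-account reconciliation 187 days ago vs limit 180 → not met
Not met: 1, 8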